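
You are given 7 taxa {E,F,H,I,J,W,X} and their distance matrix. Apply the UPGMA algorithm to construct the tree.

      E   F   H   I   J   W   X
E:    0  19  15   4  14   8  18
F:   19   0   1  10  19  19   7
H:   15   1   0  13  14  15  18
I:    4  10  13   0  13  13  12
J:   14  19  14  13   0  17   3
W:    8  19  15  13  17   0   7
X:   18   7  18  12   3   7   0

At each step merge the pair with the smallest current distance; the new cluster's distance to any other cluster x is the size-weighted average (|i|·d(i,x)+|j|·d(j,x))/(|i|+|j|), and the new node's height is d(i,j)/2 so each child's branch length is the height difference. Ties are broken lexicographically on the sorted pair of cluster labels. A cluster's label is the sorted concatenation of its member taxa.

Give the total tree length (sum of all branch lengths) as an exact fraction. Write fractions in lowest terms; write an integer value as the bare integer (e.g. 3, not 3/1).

iteration 1: select F,H (d=1); attach at lengths (1/2, 1/2); label the merged cluster FH
  updated: d(E,FH)=17, d(FH,I)=23/2, d(FH,J)=33/2, d(FH,W)=17, d(FH,X)=25/2
iteration 2: select J,X (d=3); attach at lengths (3/2, 3/2); label the merged cluster JX
  updated: d(E,JX)=16, d(FH,JX)=29/2, d(I,JX)=25/2, d(JX,W)=12
iteration 3: select E,I (d=4); attach at lengths (2, 2); label the merged cluster EI
  updated: d(EI,FH)=57/4, d(EI,JX)=57/4, d(EI,W)=21/2
iteration 4: select EI,W (d=21/2); attach at lengths (13/4, 21/4); label the merged cluster EIW
  updated: d(EIW,FH)=91/6, d(EIW,JX)=27/2
iteration 5: select EIW,JX (d=27/2); attach at lengths (3/2, 21/4); label the merged cluster EIJWX
  updated: d(EIJWX,FH)=149/10
iteration 6: select EIJWX,FH (d=149/10); attach at lengths (7/10, 139/20); label the merged cluster EFHIJWX
final tree: ((((E:2,I:2):13/4,W:21/4):3/2,(J:3/2,X:3/2):21/4):7/10,(F:1/2,H:1/2):139/20)
total length: 309/10

309/10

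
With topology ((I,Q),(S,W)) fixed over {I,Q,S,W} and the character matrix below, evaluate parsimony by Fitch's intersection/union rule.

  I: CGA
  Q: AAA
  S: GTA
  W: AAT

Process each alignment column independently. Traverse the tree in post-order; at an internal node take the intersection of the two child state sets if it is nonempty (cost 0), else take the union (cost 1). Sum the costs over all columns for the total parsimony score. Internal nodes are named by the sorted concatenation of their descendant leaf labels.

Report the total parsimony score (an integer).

5

IQ@0: {C} ∪ {A} = {A,C} (union, +1)
SW@0: {G} ∪ {A} = {A,G} (union, +1)
IQSW@0: {A,C} ∩ {A,G} = {A} (intersection, +0)
IQ@1: {G} ∪ {A} = {A,G} (union, +1)
SW@1: {T} ∪ {A} = {A,T} (union, +1)
IQSW@1: {A,G} ∩ {A,T} = {A} (intersection, +0)
IQ@2: {A} ∩ {A} = {A} (intersection, +0)
SW@2: {A} ∪ {T} = {A,T} (union, +1)
IQSW@2: {A} ∩ {A,T} = {A} (intersection, +0)
per-site changes: [2, 2, 1]; total = 5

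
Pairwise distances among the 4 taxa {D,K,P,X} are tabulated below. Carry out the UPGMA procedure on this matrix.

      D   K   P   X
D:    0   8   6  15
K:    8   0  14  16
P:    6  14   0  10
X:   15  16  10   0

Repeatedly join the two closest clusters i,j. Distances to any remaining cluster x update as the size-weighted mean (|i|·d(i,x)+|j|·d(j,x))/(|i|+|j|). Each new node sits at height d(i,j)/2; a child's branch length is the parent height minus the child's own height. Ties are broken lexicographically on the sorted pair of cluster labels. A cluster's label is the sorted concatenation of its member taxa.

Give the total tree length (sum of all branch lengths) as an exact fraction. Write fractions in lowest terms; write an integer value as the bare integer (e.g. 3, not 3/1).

133/6

1. join D+P (d=6) ⇒ DP; edges |D|=3, |P|=3
  updated: d(DP,K)=11, d(DP,X)=25/2
2. join DP+K (d=11) ⇒ DKP; edges |DP|=5/2, |K|=11/2
  updated: d(DKP,X)=41/3
3. join DKP+X (d=41/3) ⇒ DKPX; edges |DKP|=4/3, |X|=41/6
final tree: (((D:3,P:3):5/2,K:11/2):4/3,X:41/6)
total length: 133/6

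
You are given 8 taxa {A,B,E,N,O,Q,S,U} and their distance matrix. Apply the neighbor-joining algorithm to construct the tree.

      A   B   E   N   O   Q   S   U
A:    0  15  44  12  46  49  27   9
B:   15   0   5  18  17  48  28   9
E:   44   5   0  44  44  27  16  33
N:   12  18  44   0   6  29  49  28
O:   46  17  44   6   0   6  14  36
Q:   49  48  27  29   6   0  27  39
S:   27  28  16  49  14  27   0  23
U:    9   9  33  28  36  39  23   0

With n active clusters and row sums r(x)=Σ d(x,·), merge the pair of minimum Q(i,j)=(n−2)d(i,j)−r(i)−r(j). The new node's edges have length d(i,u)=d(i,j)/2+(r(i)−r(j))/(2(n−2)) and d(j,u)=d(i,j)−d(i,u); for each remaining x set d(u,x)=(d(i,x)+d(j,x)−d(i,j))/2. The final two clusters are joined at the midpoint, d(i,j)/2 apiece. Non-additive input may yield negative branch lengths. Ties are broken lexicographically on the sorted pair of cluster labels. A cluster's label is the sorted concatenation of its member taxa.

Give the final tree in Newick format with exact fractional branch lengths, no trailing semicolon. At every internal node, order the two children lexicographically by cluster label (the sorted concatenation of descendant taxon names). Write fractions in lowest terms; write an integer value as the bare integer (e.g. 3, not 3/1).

1. join O+Q (d=6, Q=-358) ⇒ OQ; edges |O|=-5/3, |Q|=23/3
  updated: d(A,OQ)=89/2, d(B,OQ)=59/2, d(E,OQ)=65/2, d(N,OQ)=29/2, d(OQ,S)=35/2, d(OQ,U)=69/2
2. join N+OQ (d=29/2, Q=-266) ⇒ NOQ; edges |N|=13/2, |OQ|=8
  updated: d(A,NOQ)=21, d(B,NOQ)=33/2, d(E,NOQ)=31, d(NOQ,S)=26, d(NOQ,U)=24
3. join E+S (d=16, Q=-185) ⇒ ES; edges |E|=73/8, |S|=55/8
  updated: d(A,ES)=55/2, d(B,ES)=17/2, d(ES,NOQ)=41/2, d(ES,U)=20
4. join A+U (d=9, Q=-215/2) ⇒ AU; edges |A|=25/4, |U|=11/4
  updated: d(AU,B)=15/2, d(AU,ES)=77/4, d(AU,NOQ)=18
5. join AU+NOQ (d=18, Q=-255/4) ⇒ ANOQU; edges |AU|=103/16, |NOQ|=185/16
  updated: d(ANOQU,B)=3, d(ANOQU,ES)=87/8
6. join ANOQU+B (d=3, Q=-179/8) ⇒ ABNOQU; edges |ANOQU|=43/16, |B|=5/16
  updated: d(ABNOQU,ES)=131/16
7. join ABNOQU+ES (d=131/16) ⇒ ABENOQSU; edges |ABNOQU|=131/32, |ES|=131/32
final tree: ((((A:25/4,U:11/4):103/16,(N:13/2,(O:-5/3,Q:23/3):8):185/16):43/16,B:5/16):131/32,(E:73/8,S:55/8):131/32)
total length: 1195/16

((((A:25/4,U:11/4):103/16,(N:13/2,(O:-5/3,Q:23/3):8):185/16):43/16,B:5/16):131/32,(E:73/8,S:55/8):131/32)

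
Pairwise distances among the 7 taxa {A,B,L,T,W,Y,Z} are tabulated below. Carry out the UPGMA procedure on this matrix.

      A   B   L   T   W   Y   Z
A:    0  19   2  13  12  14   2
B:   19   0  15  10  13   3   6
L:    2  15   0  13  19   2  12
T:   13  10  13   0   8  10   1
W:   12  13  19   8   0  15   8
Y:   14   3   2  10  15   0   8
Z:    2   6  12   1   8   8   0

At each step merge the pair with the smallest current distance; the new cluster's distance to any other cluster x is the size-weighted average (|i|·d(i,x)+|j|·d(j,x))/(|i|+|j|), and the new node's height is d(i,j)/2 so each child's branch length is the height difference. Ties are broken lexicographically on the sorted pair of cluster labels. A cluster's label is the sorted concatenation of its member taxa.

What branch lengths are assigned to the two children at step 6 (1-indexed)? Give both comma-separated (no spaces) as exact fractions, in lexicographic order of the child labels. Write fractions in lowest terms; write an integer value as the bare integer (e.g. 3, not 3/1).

101/20,53/60

1. join T+Z (d=1) ⇒ TZ; edges |T|=1/2, |Z|=1/2
  updated: d(A,TZ)=15/2, d(B,TZ)=8, d(L,TZ)=25/2, d(TZ,W)=8, d(TZ,Y)=9
2. join A+L (d=2) ⇒ AL; edges |A|=1, |L|=1
  updated: d(AL,B)=17, d(AL,TZ)=10, d(AL,W)=31/2, d(AL,Y)=8
3. join B+Y (d=3) ⇒ BY; edges |B|=3/2, |Y|=3/2
  updated: d(AL,BY)=25/2, d(BY,TZ)=17/2, d(BY,W)=14
4. join TZ+W (d=8) ⇒ TWZ; edges |TZ|=7/2, |W|=4
  updated: d(AL,TWZ)=71/6, d(BY,TWZ)=31/3
5. join BY+TWZ (d=31/3) ⇒ BTWYZ; edges |BY|=11/3, |TWZ|=7/6
  updated: d(AL,BTWYZ)=121/10
6. join AL+BTWYZ (d=121/10) ⇒ ABLTWYZ; edges |AL|=101/20, |BTWYZ|=53/60
final tree: ((A:1,L:1):101/20,((B:3/2,Y:3/2):11/3,((T:1/2,Z:1/2):7/2,W:4):7/6):53/60)
total length: 364/15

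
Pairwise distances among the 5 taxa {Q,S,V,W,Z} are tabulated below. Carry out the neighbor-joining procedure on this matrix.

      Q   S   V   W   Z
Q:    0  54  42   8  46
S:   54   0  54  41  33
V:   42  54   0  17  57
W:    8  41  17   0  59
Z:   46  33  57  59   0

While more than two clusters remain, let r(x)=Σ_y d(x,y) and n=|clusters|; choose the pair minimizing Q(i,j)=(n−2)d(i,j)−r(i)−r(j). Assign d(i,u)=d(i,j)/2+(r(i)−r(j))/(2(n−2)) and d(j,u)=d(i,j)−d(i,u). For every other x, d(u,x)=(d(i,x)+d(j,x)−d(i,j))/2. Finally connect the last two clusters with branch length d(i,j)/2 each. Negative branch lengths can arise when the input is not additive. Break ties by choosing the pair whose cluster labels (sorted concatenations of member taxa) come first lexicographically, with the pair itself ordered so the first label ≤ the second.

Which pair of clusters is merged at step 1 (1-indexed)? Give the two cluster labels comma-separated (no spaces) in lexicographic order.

S,Z

iteration 1: select S,Z (d=33, Q=-278); attach at lengths (43/3, 56/3); label the merged cluster SZ
  updated: d(Q,SZ)=67/2, d(SZ,V)=39, d(SZ,W)=67/2
iteration 2: select Q,W (d=8, Q=-126); attach at lengths (41/4, -9/4); label the merged cluster QW
  updated: d(QW,SZ)=59/2, d(QW,V)=51/2
iteration 3: select QW,SZ (d=59/2, Q=-94); attach at lengths (8, 43/2); label the merged cluster QSWZ
  updated: d(QSWZ,V)=35/2
iteration 4: select QSWZ,V (d=35/2); attach at lengths (35/4, 35/4); label the merged cluster QSVWZ
final tree: (((Q:41/4,W:-9/4):8,(S:43/3,Z:56/3):43/2):35/4,V:35/4)
total length: 88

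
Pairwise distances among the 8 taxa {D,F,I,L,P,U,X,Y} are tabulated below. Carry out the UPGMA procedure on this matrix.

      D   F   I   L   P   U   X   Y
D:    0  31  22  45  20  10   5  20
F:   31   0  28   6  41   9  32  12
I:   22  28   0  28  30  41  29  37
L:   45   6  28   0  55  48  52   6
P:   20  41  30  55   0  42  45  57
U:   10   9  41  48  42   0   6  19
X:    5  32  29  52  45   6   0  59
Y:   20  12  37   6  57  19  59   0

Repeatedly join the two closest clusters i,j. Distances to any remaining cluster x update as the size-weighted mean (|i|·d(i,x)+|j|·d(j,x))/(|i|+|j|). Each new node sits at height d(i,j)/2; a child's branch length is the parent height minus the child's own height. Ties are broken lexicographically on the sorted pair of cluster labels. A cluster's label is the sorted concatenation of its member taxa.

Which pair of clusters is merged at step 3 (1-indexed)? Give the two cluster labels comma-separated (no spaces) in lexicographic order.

DX,U

step 1: merge (D,X) at d=5; branch lengths D→5/2, X→5/2; new cluster DX
  updated: d(DX,F)=63/2, d(DX,I)=51/2, d(DX,L)=97/2, d(DX,P)=65/2, d(DX,U)=8, d(DX,Y)=79/2
step 2: merge (F,L) at d=6; branch lengths F→3, L→3; new cluster FL
  updated: d(DX,FL)=40, d(FL,I)=28, d(FL,P)=48, d(FL,U)=57/2, d(FL,Y)=9
step 3: merge (DX,U) at d=8; branch lengths DX→3/2, U→4; new cluster DUX
  updated: d(DUX,FL)=217/6, d(DUX,I)=92/3, d(DUX,P)=107/3, d(DUX,Y)=98/3
step 4: merge (FL,Y) at d=9; branch lengths FL→3/2, Y→9/2; new cluster FLY
  updated: d(DUX,FLY)=35, d(FLY,I)=31, d(FLY,P)=51
step 5: merge (I,P) at d=30; branch lengths I→15, P→15; new cluster IP
  updated: d(DUX,IP)=199/6, d(FLY,IP)=41
step 6: merge (DUX,IP) at d=199/6; branch lengths DUX→151/12, IP→19/12; new cluster DIPUX
  updated: d(DIPUX,FLY)=187/5
step 7: merge (DIPUX,FLY) at d=187/5; branch lengths DIPUX→127/60, FLY→71/5; new cluster DFILPUXY
final tree: ((((D:5/2,X:5/2):3/2,U:4):151/12,(I:15,P:15):19/12):127/60,((F:3,L:3):3/2,Y:9/2):71/5)
total length: 4979/60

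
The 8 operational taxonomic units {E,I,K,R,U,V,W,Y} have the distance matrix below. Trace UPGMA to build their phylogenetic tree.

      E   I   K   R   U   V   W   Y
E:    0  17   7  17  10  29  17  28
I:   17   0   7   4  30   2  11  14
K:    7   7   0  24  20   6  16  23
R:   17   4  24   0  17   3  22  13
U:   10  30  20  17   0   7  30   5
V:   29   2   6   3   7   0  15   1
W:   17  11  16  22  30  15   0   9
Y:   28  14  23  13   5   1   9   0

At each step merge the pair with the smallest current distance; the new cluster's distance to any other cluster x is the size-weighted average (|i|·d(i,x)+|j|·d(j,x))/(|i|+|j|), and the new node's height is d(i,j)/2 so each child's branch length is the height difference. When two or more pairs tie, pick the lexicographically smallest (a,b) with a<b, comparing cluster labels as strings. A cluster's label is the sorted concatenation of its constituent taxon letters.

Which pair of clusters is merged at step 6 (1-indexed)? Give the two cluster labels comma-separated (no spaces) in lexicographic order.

1. join V+Y (d=1) ⇒ VY; edges |V|=1/2, |Y|=1/2
  updated: d(E,VY)=57/2, d(I,VY)=8, d(K,VY)=29/2, d(R,VY)=8, d(U,VY)=6, d(VY,W)=12
2. join I+R (d=4) ⇒ IR; edges |I|=2, |R|=2
  updated: d(E,IR)=17, d(IR,K)=31/2, d(IR,U)=47/2, d(IR,VY)=8, d(IR,W)=33/2
3. join U+VY (d=6) ⇒ UVY; edges |U|=3, |VY|=5/2
  updated: d(E,UVY)=67/3, d(IR,UVY)=79/6, d(K,UVY)=49/3, d(UVY,W)=18
4. join E+K (d=7) ⇒ EK; edges |E|=7/2, |K|=7/2
  updated: d(EK,IR)=65/4, d(EK,UVY)=58/3, d(EK,W)=33/2
5. join IR+UVY (d=79/6) ⇒ IRUVY; edges |IR|=55/12, |UVY|=43/12
  updated: d(EK,IRUVY)=181/10, d(IRUVY,W)=87/5
6. join EK+W (d=33/2) ⇒ EKW; edges |EK|=19/4, |W|=33/4
  updated: d(EKW,IRUVY)=268/15
7. join EKW+IRUVY (d=268/15) ⇒ EIKRUVWY; edges |EKW|=41/60, |IRUVY|=47/20
final tree: (((E:7/2,K:7/2):19/4,W:33/4):41/60,((I:2,R:2):55/12,(U:3,(V:1/2,Y:1/2):5/2):43/12):47/20)
total length: 417/10

EK,W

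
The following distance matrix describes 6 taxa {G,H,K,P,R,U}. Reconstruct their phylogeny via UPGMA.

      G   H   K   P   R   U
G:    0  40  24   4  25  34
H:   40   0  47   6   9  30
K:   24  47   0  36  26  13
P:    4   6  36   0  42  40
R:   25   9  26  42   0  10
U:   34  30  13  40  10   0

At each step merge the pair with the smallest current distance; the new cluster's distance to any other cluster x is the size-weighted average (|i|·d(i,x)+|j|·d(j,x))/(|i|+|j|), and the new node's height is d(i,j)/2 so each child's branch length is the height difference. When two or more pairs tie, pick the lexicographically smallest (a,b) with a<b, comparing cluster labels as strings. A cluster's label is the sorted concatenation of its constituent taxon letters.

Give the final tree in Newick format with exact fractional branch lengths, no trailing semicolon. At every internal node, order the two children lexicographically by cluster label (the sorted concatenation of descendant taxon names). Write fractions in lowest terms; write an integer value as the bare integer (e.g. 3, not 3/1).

iteration 1: select G,P (d=4); attach at lengths (2, 2); label the merged cluster GP
  updated: d(GP,H)=23, d(GP,K)=30, d(GP,R)=67/2, d(GP,U)=37
iteration 2: select H,R (d=9); attach at lengths (9/2, 9/2); label the merged cluster HR
  updated: d(GP,HR)=113/4, d(HR,K)=73/2, d(HR,U)=20
iteration 3: select K,U (d=13); attach at lengths (13/2, 13/2); label the merged cluster KU
  updated: d(GP,KU)=67/2, d(HR,KU)=113/4
iteration 4: select GP,HR (d=113/4); attach at lengths (97/8, 77/8); label the merged cluster GHPR
  updated: d(GHPR,KU)=247/8
iteration 5: select GHPR,KU (d=247/8); attach at lengths (21/16, 143/16); label the merged cluster GHKPRU
final tree: (((G:2,P:2):97/8,(H:9/2,R:9/2):77/8):21/16,(K:13/2,U:13/2):143/16)
total length: 58

(((G:2,P:2):97/8,(H:9/2,R:9/2):77/8):21/16,(K:13/2,U:13/2):143/16)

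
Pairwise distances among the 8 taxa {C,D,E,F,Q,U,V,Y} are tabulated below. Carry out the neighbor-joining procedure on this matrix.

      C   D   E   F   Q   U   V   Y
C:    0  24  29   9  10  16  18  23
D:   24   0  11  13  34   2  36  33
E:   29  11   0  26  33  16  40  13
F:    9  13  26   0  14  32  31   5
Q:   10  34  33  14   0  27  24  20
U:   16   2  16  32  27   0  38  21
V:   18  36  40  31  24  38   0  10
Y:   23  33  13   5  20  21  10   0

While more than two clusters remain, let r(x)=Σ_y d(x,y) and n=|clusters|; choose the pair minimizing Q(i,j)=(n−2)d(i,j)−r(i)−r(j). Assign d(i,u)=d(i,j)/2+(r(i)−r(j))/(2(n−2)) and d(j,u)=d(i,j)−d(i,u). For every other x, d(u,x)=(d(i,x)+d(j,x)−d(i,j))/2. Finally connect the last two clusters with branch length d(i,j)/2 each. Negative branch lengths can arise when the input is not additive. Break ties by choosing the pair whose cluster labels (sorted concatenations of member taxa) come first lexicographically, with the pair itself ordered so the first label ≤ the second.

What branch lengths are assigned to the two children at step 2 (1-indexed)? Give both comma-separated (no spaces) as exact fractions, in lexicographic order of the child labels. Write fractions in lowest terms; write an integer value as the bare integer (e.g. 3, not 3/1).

1. join D+U (d=2, Q=-293) ⇒ DU; edges |D|=13/12, |U|=11/12
  updated: d(C,DU)=19, d(DU,E)=25/2, d(DU,F)=43/2, d(DU,Q)=59/2, d(DU,V)=36, d(DU,Y)=26
2. join DU+E (d=25/2, Q=-471/2) ⇒ DEU; edges |DU|=107/20, |E|=143/20
  updated: d(C,DEU)=71/4, d(DEU,F)=35/2, d(DEU,Q)=25, d(DEU,V)=127/4, d(DEU,Y)=53/4
3. join V+Y (d=10, Q=-146) ⇒ VY; edges |V|=167/16, |Y|=-7/16
  updated: d(C,VY)=31/2, d(DEU,VY)=35/2, d(F,VY)=13, d(Q,VY)=17
4. join C+Q (d=10, Q=-353/4) ⇒ CQ; edges |C|=65/24, |Q|=175/24
  updated: d(CQ,DEU)=131/8, d(CQ,F)=13/2, d(CQ,VY)=45/4
5. join CQ+F (d=13/2, Q=-465/8) ⇒ CFQ; edges |CQ|=81/32, |F|=127/32
  updated: d(CFQ,DEU)=219/16, d(CFQ,VY)=71/8
6. join CFQ+DEU (d=219/16, Q=-641/16) ⇒ CDEFQU; edges |CFQ|=81/32, |DEU|=357/32
  updated: d(CDEFQU,VY)=203/32
7. join CDEFQU+VY (d=203/32) ⇒ CDEFQUVY; edges |CDEFQU|=203/64, |VY|=203/64
final tree: ((((C:65/24,Q:175/24):81/32,F:127/32):81/32,((D:13/12,U:11/12):107/20,E:143/20):357/32):203/64,(V:167/16,Y:-7/16):203/64)
total length: 1953/32

107/20,143/20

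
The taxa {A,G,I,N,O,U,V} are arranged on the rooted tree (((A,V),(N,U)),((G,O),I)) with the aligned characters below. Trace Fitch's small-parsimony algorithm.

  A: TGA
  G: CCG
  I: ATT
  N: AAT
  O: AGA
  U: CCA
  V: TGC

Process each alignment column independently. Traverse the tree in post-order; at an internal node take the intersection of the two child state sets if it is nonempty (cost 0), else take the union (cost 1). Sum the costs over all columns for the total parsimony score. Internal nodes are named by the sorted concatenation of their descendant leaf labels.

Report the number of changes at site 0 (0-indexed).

3

[col 0] AV: children A:{T}, V:{T} ∩→ {T}; cost 0
[col 0] NU: children N:{A}, U:{C} ∪→ {A,C}; cost 1
[col 0] ANUV: children AV:{T}, NU:{A,C} ∪→ {A,C,T}; cost 1
[col 0] GO: children G:{C}, O:{A} ∪→ {A,C}; cost 1
[col 0] GIO: children GO:{A,C}, I:{A} ∩→ {A}; cost 0
[col 0] AGINOUV: children ANUV:{A,C,T}, GIO:{A} ∩→ {A}; cost 0
[col 1] AV: children A:{G}, V:{G} ∩→ {G}; cost 0
[col 1] NU: children N:{A}, U:{C} ∪→ {A,C}; cost 1
[col 1] ANUV: children AV:{G}, NU:{A,C} ∪→ {A,C,G}; cost 1
[col 1] GO: children G:{C}, O:{G} ∪→ {C,G}; cost 1
[col 1] GIO: children GO:{C,G}, I:{T} ∪→ {C,G,T}; cost 1
[col 1] AGINOUV: children ANUV:{A,C,G}, GIO:{C,G,T} ∩→ {C,G}; cost 0
[col 2] AV: children A:{A}, V:{C} ∪→ {A,C}; cost 1
[col 2] NU: children N:{T}, U:{A} ∪→ {A,T}; cost 1
[col 2] ANUV: children AV:{A,C}, NU:{A,T} ∩→ {A}; cost 0
[col 2] GO: children G:{G}, O:{A} ∪→ {A,G}; cost 1
[col 2] GIO: children GO:{A,G}, I:{T} ∪→ {A,G,T}; cost 1
[col 2] AGINOUV: children ANUV:{A}, GIO:{A,G,T} ∩→ {A}; cost 0
per-site changes: [3, 4, 4]; total = 11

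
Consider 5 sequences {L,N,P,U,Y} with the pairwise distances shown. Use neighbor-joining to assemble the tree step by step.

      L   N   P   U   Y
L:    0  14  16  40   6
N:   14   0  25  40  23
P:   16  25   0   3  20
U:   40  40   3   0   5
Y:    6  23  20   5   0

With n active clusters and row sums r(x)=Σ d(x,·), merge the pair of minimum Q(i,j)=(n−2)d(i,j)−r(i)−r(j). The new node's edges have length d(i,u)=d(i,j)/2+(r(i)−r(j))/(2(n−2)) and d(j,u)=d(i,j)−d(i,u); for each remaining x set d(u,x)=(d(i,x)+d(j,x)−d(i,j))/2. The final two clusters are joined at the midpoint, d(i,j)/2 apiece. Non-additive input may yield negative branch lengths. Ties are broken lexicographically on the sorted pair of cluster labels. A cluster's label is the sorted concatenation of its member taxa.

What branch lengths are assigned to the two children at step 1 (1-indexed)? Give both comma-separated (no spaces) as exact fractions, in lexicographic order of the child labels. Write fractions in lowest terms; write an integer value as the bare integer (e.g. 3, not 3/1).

-5/2,11/2

step 1: merge (P,U) at d=3, Q=-143; branch lengths P→-5/2, U→11/2; new cluster PU
  updated: d(L,PU)=53/2, d(N,PU)=31, d(PU,Y)=11
step 2: merge (L,N) at d=14, Q=-173/2; branch lengths L→13/8, N→99/8; new cluster LN
  updated: d(LN,PU)=87/4, d(LN,Y)=15/2
step 3: merge (LN,PU) at d=87/4, Q=-161/4; branch lengths LN→73/8, PU→101/8; new cluster LNPU
  updated: d(LNPU,Y)=-13/8
step 4: merge (LNPU,Y) at d=-13/8; branch lengths LNPU→-13/16, Y→-13/16; new cluster LNPUY
final tree: (((L:13/8,N:99/8):73/8,(P:-5/2,U:11/2):101/8):-13/16,Y:-13/16)
total length: 297/8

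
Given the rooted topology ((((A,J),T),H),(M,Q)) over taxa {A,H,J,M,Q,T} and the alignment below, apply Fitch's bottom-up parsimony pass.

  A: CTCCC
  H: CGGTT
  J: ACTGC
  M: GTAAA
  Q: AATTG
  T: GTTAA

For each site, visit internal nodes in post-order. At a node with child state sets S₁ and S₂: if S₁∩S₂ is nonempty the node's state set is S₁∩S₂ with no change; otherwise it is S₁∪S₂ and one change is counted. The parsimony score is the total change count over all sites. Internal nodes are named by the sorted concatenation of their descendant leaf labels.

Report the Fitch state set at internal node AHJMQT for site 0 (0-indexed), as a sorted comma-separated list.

A,C,G

site 0, node AJ: A={C} ∪ J={A} → {A,C} (+1)
site 0, node AJT: AJ={A,C} ∪ T={G} → {A,C,G} (+1)
site 0, node AHJT: AJT={A,C,G} ∩ H={C} → {C} (+0)
site 0, node MQ: M={G} ∪ Q={A} → {A,G} (+1)
site 0, node AHJMQT: AHJT={C} ∪ MQ={A,G} → {A,C,G} (+1)
site 1, node AJ: A={T} ∪ J={C} → {C,T} (+1)
site 1, node AJT: AJ={C,T} ∩ T={T} → {T} (+0)
site 1, node AHJT: AJT={T} ∪ H={G} → {G,T} (+1)
site 1, node MQ: M={T} ∪ Q={A} → {A,T} (+1)
site 1, node AHJMQT: AHJT={G,T} ∩ MQ={A,T} → {T} (+0)
site 2, node AJ: A={C} ∪ J={T} → {C,T} (+1)
site 2, node AJT: AJ={C,T} ∩ T={T} → {T} (+0)
site 2, node AHJT: AJT={T} ∪ H={G} → {G,T} (+1)
site 2, node MQ: M={A} ∪ Q={T} → {A,T} (+1)
site 2, node AHJMQT: AHJT={G,T} ∩ MQ={A,T} → {T} (+0)
site 3, node AJ: A={C} ∪ J={G} → {C,G} (+1)
site 3, node AJT: AJ={C,G} ∪ T={A} → {A,C,G} (+1)
site 3, node AHJT: AJT={A,C,G} ∪ H={T} → {A,C,G,T} (+1)
site 3, node MQ: M={A} ∪ Q={T} → {A,T} (+1)
site 3, node AHJMQT: AHJT={A,C,G,T} ∩ MQ={A,T} → {A,T} (+0)
site 4, node AJ: A={C} ∩ J={C} → {C} (+0)
site 4, node AJT: AJ={C} ∪ T={A} → {A,C} (+1)
site 4, node AHJT: AJT={A,C} ∪ H={T} → {A,C,T} (+1)
site 4, node MQ: M={A} ∪ Q={G} → {A,G} (+1)
site 4, node AHJMQT: AHJT={A,C,T} ∩ MQ={A,G} → {A} (+0)
per-site changes: [4, 3, 3, 4, 3]; total = 17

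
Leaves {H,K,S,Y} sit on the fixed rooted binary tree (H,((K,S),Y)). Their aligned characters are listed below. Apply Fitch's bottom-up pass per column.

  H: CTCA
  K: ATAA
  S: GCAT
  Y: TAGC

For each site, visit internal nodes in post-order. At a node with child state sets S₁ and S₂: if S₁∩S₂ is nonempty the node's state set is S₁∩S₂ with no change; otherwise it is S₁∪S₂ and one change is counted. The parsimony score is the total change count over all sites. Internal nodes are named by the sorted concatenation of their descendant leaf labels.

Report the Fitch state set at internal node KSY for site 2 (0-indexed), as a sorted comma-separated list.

A,G

[col 0] KS: children K:{A}, S:{G} ∪→ {A,G}; cost 1
[col 0] KSY: children KS:{A,G}, Y:{T} ∪→ {A,G,T}; cost 1
[col 0] HKSY: children H:{C}, KSY:{A,G,T} ∪→ {A,C,G,T}; cost 1
[col 1] KS: children K:{T}, S:{C} ∪→ {C,T}; cost 1
[col 1] KSY: children KS:{C,T}, Y:{A} ∪→ {A,C,T}; cost 1
[col 1] HKSY: children H:{T}, KSY:{A,C,T} ∩→ {T}; cost 0
[col 2] KS: children K:{A}, S:{A} ∩→ {A}; cost 0
[col 2] KSY: children KS:{A}, Y:{G} ∪→ {A,G}; cost 1
[col 2] HKSY: children H:{C}, KSY:{A,G} ∪→ {A,C,G}; cost 1
[col 3] KS: children K:{A}, S:{T} ∪→ {A,T}; cost 1
[col 3] KSY: children KS:{A,T}, Y:{C} ∪→ {A,C,T}; cost 1
[col 3] HKSY: children H:{A}, KSY:{A,C,T} ∩→ {A}; cost 0
per-site changes: [3, 2, 2, 2]; total = 9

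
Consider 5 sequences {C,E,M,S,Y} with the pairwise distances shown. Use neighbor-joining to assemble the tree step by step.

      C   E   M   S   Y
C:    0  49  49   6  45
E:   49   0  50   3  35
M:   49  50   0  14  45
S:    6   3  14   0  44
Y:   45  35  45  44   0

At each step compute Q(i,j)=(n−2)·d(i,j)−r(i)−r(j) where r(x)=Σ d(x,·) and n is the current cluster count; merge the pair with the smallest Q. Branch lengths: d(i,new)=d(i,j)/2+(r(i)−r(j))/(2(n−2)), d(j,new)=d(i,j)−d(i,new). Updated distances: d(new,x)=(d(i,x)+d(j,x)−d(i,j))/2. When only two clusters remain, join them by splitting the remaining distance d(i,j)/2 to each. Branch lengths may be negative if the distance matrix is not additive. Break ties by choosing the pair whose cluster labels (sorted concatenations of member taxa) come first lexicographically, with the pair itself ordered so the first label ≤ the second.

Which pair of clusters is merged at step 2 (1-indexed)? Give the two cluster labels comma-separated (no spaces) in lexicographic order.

iteration 1: select E,Y (d=35, Q=-201); attach at lengths (73/6, 137/6); label the merged cluster EY
  updated: d(C,EY)=59/2, d(EY,M)=30, d(EY,S)=6
iteration 2: select C,S (d=6, Q=-197/2); attach at lengths (141/8, -93/8); label the merged cluster CS
  updated: d(CS,EY)=59/4, d(CS,M)=57/2
iteration 3: select CS,EY (d=59/4, Q=-293/4); attach at lengths (53/8, 65/8); label the merged cluster CESY
  updated: d(CESY,M)=175/8
iteration 4: select CESY,M (d=175/8); attach at lengths (175/16, 175/16); label the merged cluster CEMSY
final tree: (((C:141/8,S:-93/8):53/8,(E:73/6,Y:137/6):65/8):175/16,M:175/16)
total length: 621/8

C,S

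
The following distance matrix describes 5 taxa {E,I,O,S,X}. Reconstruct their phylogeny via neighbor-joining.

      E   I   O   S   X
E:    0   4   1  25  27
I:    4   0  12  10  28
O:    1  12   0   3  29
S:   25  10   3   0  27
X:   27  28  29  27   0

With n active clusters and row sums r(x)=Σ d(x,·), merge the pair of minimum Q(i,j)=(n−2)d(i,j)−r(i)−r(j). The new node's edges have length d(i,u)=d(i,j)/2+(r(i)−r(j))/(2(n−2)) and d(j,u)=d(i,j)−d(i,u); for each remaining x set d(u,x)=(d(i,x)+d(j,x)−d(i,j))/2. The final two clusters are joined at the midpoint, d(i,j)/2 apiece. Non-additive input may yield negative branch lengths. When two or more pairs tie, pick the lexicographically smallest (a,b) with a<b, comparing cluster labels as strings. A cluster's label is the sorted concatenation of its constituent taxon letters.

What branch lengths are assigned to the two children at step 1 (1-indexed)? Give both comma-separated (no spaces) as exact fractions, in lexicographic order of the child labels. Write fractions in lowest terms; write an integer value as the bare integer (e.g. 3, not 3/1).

step 1: merge (O,S) at d=3, Q=-101; branch lengths O→-11/6, S→29/6; new cluster OS
  updated: d(E,OS)=23/2, d(I,OS)=19/2, d(OS,X)=53/2
step 2: merge (E,I) at d=4, Q=-76; branch lengths E→9/4, I→7/4; new cluster EI
  updated: d(EI,OS)=17/2, d(EI,X)=51/2
step 3: merge (EI,OS) at d=17/2, Q=-121/2; branch lengths EI→15/4, OS→19/4; new cluster EIOS
  updated: d(EIOS,X)=87/4
step 4: merge (EIOS,X) at d=87/4; branch lengths EIOS→87/8, X→87/8; new cluster EIOSX
final tree: (((E:9/4,I:7/4):15/4,(O:-11/6,S:29/6):19/4):87/8,X:87/8)
total length: 149/4

-11/6,29/6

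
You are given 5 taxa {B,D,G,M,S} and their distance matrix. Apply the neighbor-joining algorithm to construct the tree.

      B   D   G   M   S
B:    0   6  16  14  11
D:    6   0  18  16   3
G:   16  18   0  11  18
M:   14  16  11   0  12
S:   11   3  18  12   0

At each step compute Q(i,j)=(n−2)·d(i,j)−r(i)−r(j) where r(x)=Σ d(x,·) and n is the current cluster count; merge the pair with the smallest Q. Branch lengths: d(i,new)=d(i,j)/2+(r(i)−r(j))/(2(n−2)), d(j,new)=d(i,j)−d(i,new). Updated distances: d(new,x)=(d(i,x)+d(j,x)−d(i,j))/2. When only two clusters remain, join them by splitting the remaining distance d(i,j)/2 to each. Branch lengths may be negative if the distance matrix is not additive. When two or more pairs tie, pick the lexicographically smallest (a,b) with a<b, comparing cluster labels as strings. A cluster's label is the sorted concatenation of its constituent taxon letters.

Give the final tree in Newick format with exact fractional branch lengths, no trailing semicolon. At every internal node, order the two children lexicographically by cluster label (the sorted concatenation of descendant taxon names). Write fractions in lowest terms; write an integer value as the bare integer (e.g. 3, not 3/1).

iteration 1: select G,M (d=11, Q=-83); attach at lengths (43/6, 23/6); label the merged cluster GM
  updated: d(B,GM)=19/2, d(D,GM)=23/2, d(GM,S)=19/2
iteration 2: select B,GM (d=19/2, Q=-38); attach at lengths (15/4, 23/4); label the merged cluster BGM
  updated: d(BGM,D)=4, d(BGM,S)=11/2
iteration 3: select BGM,D (d=4, Q=-25/2); attach at lengths (13/4, 3/4); label the merged cluster BDGM
  updated: d(BDGM,S)=9/4
iteration 4: select BDGM,S (d=9/4); attach at lengths (9/8, 9/8); label the merged cluster BDGMS
final tree: (((B:15/4,(G:43/6,M:23/6):23/4):13/4,D:3/4):9/8,S:9/8)
total length: 107/4

(((B:15/4,(G:43/6,M:23/6):23/4):13/4,D:3/4):9/8,S:9/8)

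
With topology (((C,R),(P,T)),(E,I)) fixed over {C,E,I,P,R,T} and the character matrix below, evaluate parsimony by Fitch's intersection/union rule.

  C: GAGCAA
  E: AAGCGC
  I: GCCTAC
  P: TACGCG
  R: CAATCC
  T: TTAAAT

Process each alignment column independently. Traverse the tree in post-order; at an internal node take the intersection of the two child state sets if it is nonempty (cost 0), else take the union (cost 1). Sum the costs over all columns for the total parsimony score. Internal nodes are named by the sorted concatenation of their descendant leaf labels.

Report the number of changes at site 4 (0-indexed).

3

CR@0: {G} ∪ {C} = {C,G} (union, +1)
PT@0: {T} ∩ {T} = {T} (intersection, +0)
CPRT@0: {C,G} ∪ {T} = {C,G,T} (union, +1)
EI@0: {A} ∪ {G} = {A,G} (union, +1)
CEIPRT@0: {C,G,T} ∩ {A,G} = {G} (intersection, +0)
CR@1: {A} ∩ {A} = {A} (intersection, +0)
PT@1: {A} ∪ {T} = {A,T} (union, +1)
CPRT@1: {A} ∩ {A,T} = {A} (intersection, +0)
EI@1: {A} ∪ {C} = {A,C} (union, +1)
CEIPRT@1: {A} ∩ {A,C} = {A} (intersection, +0)
CR@2: {G} ∪ {A} = {A,G} (union, +1)
PT@2: {C} ∪ {A} = {A,C} (union, +1)
CPRT@2: {A,G} ∩ {A,C} = {A} (intersection, +0)
EI@2: {G} ∪ {C} = {C,G} (union, +1)
CEIPRT@2: {A} ∪ {C,G} = {A,C,G} (union, +1)
CR@3: {C} ∪ {T} = {C,T} (union, +1)
PT@3: {G} ∪ {A} = {A,G} (union, +1)
CPRT@3: {C,T} ∪ {A,G} = {A,C,G,T} (union, +1)
EI@3: {C} ∪ {T} = {C,T} (union, +1)
CEIPRT@3: {A,C,G,T} ∩ {C,T} = {C,T} (intersection, +0)
CR@4: {A} ∪ {C} = {A,C} (union, +1)
PT@4: {C} ∪ {A} = {A,C} (union, +1)
CPRT@4: {A,C} ∩ {A,C} = {A,C} (intersection, +0)
EI@4: {G} ∪ {A} = {A,G} (union, +1)
CEIPRT@4: {A,C} ∩ {A,G} = {A} (intersection, +0)
CR@5: {A} ∪ {C} = {A,C} (union, +1)
PT@5: {G} ∪ {T} = {G,T} (union, +1)
CPRT@5: {A,C} ∪ {G,T} = {A,C,G,T} (union, +1)
EI@5: {C} ∩ {C} = {C} (intersection, +0)
CEIPRT@5: {A,C,G,T} ∩ {C} = {C} (intersection, +0)
per-site changes: [3, 2, 4, 4, 3, 3]; total = 19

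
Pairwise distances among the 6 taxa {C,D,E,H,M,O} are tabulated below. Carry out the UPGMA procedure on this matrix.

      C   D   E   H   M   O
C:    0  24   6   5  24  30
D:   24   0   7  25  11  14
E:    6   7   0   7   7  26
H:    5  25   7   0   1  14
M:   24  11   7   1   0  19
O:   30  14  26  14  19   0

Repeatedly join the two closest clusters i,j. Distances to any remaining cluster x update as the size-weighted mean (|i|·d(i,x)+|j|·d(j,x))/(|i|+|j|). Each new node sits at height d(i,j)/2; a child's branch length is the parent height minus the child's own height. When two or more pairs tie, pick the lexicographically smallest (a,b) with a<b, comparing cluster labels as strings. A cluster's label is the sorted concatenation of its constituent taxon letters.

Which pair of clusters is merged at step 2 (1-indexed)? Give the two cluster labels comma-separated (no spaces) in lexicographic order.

1. join H+M (d=1) ⇒ HM; edges |H|=1/2, |M|=1/2
  updated: d(C,HM)=29/2, d(D,HM)=18, d(E,HM)=7, d(HM,O)=33/2
2. join C+E (d=6) ⇒ CE; edges |C|=3, |E|=3
  updated: d(CE,D)=31/2, d(CE,HM)=43/4, d(CE,O)=28
3. join CE+HM (d=43/4) ⇒ CEHM; edges |CE|=19/8, |HM|=39/8
  updated: d(CEHM,D)=67/4, d(CEHM,O)=89/4
4. join D+O (d=14) ⇒ DO; edges |D|=7, |O|=7
  updated: d(CEHM,DO)=39/2
5. join CEHM+DO (d=39/2) ⇒ CDEHMO; edges |CEHM|=35/8, |DO|=11/4
final tree: (((C:3,E:3):19/8,(H:1/2,M:1/2):39/8):35/8,(D:7,O:7):11/4)
total length: 283/8

C,E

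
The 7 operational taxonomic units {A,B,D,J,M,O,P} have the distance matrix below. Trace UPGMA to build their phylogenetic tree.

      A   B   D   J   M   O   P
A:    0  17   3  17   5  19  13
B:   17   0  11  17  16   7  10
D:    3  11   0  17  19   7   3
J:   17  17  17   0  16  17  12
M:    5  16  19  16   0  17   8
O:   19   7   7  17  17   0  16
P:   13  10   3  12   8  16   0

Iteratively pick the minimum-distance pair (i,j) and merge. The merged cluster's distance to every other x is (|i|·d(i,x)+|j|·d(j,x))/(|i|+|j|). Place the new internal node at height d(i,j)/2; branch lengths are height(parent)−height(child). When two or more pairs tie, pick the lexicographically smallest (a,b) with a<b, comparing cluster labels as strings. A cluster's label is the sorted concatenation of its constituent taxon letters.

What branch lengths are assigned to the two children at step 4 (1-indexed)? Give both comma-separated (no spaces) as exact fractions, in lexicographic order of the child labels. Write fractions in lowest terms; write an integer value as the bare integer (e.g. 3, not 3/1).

4/3,16/3

1. join A+D (d=3) ⇒ AD; edges |A|=3/2, |D|=3/2
  updated: d(AD,B)=14, d(AD,J)=17, d(AD,M)=12, d(AD,O)=13, d(AD,P)=8
2. join B+O (d=7) ⇒ BO; edges |B|=7/2, |O|=7/2
  updated: d(AD,BO)=27/2, d(BO,J)=17, d(BO,M)=33/2, d(BO,P)=13
3. join AD+P (d=8) ⇒ ADP; edges |AD|=5/2, |P|=4
  updated: d(ADP,BO)=40/3, d(ADP,J)=46/3, d(ADP,M)=32/3
4. join ADP+M (d=32/3) ⇒ ADMP; edges |ADP|=4/3, |M|=16/3
  updated: d(ADMP,BO)=113/8, d(ADMP,J)=31/2
5. join ADMP+BO (d=113/8) ⇒ ABDMOP; edges |ADMP|=83/48, |BO|=57/16
  updated: d(ABDMOP,J)=16
6. join ABDMOP+J (d=16) ⇒ ABDJMOP; edges |ABDMOP|=15/16, |J|=8
final tree: (((((A:3/2,D:3/2):5/2,P:4):4/3,M:16/3):83/48,(B:7/2,O:7/2):57/16):15/16,J:8)
total length: 1795/48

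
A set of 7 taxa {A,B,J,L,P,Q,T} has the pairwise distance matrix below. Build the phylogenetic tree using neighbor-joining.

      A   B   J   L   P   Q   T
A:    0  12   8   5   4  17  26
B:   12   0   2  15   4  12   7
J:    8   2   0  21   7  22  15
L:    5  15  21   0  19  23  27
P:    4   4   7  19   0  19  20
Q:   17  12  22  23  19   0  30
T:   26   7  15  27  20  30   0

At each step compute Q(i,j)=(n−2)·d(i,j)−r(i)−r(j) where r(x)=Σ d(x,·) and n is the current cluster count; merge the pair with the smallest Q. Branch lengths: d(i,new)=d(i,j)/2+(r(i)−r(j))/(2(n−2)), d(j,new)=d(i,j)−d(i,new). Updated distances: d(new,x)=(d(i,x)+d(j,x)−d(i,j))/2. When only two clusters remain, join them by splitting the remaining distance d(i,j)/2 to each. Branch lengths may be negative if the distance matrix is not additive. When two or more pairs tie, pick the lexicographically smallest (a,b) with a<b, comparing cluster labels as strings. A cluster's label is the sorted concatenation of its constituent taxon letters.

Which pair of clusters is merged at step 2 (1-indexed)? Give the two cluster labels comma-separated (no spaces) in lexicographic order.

step 1: merge (A,L) at d=5, Q=-157; branch lengths A→-13/10, L→63/10; new cluster AL
  updated: d(AL,B)=11, d(AL,J)=12, d(AL,P)=9, d(AL,Q)=35/2, d(AL,T)=24
step 2: merge (AL,Q) at d=35/2, Q=-104; branch lengths AL→43/8, Q→97/8; new cluster ALQ
  updated: d(ALQ,B)=11/4, d(ALQ,J)=33/4, d(ALQ,P)=21/4, d(ALQ,T)=73/4
step 3: merge (ALQ,P) at d=21/4, Q=-55; branch lengths ALQ→7/3, P→35/12; new cluster ALPQ
  updated: d(ALPQ,B)=3/4, d(ALPQ,J)=5, d(ALPQ,T)=33/2
step 4: merge (ALPQ,J) at d=5, Q=-137/4; branch lengths ALPQ→41/16, J→39/16; new cluster AJLPQ
  updated: d(AJLPQ,B)=-9/8, d(AJLPQ,T)=53/4
step 5: merge (AJLPQ,B) at d=-9/8, Q=-153/8; branch lengths AJLPQ→41/16, B→-59/16; new cluster ABJLPQ
  updated: d(ABJLPQ,T)=171/16
step 6: merge (ABJLPQ,T) at d=171/16; branch lengths ABJLPQ→171/32, T→171/32; new cluster ABJLPQT
final tree: ((((((A:-13/10,L:63/10):43/8,Q:97/8):7/3,P:35/12):41/16,J:39/16):41/16,B:-59/16):171/32,T:171/32)
total length: 677/16

AL,Q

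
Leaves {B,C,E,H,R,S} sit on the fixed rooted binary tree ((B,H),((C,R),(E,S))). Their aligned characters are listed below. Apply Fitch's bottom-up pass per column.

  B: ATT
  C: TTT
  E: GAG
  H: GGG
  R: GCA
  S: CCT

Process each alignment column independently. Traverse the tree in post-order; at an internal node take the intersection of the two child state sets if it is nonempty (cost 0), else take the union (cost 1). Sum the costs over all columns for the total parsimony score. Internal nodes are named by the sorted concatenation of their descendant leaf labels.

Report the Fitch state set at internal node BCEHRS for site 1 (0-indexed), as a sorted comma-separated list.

C,G,T

site 0, node BH: B={A} ∪ H={G} → {A,G} (+1)
site 0, node CR: C={T} ∪ R={G} → {G,T} (+1)
site 0, node ES: E={G} ∪ S={C} → {C,G} (+1)
site 0, node CERS: CR={G,T} ∩ ES={C,G} → {G} (+0)
site 0, node BCEHRS: BH={A,G} ∩ CERS={G} → {G} (+0)
site 1, node BH: B={T} ∪ H={G} → {G,T} (+1)
site 1, node CR: C={T} ∪ R={C} → {C,T} (+1)
site 1, node ES: E={A} ∪ S={C} → {A,C} (+1)
site 1, node CERS: CR={C,T} ∩ ES={A,C} → {C} (+0)
site 1, node BCEHRS: BH={G,T} ∪ CERS={C} → {C,G,T} (+1)
site 2, node BH: B={T} ∪ H={G} → {G,T} (+1)
site 2, node CR: C={T} ∪ R={A} → {A,T} (+1)
site 2, node ES: E={G} ∪ S={T} → {G,T} (+1)
site 2, node CERS: CR={A,T} ∩ ES={G,T} → {T} (+0)
site 2, node BCEHRS: BH={G,T} ∩ CERS={T} → {T} (+0)
per-site changes: [3, 4, 3]; total = 10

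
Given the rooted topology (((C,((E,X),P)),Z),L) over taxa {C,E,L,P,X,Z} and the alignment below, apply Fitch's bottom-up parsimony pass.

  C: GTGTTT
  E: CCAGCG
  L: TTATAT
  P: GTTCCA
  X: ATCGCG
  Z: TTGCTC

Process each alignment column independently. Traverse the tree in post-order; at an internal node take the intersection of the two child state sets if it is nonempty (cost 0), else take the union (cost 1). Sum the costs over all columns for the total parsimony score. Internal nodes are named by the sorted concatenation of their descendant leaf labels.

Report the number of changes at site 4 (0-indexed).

site 0, node EX: E={C} ∪ X={A} → {A,C} (+1)
site 0, node EPX: EX={A,C} ∪ P={G} → {A,C,G} (+1)
site 0, node CEPX: C={G} ∩ EPX={A,C,G} → {G} (+0)
site 0, node CEPXZ: CEPX={G} ∪ Z={T} → {G,T} (+1)
site 0, node CELPXZ: CEPXZ={G,T} ∩ L={T} → {T} (+0)
site 1, node EX: E={C} ∪ X={T} → {C,T} (+1)
site 1, node EPX: EX={C,T} ∩ P={T} → {T} (+0)
site 1, node CEPX: C={T} ∩ EPX={T} → {T} (+0)
site 1, node CEPXZ: CEPX={T} ∩ Z={T} → {T} (+0)
site 1, node CELPXZ: CEPXZ={T} ∩ L={T} → {T} (+0)
site 2, node EX: E={A} ∪ X={C} → {A,C} (+1)
site 2, node EPX: EX={A,C} ∪ P={T} → {A,C,T} (+1)
site 2, node CEPX: C={G} ∪ EPX={A,C,T} → {A,C,G,T} (+1)
site 2, node CEPXZ: CEPX={A,C,G,T} ∩ Z={G} → {G} (+0)
site 2, node CELPXZ: CEPXZ={G} ∪ L={A} → {A,G} (+1)
site 3, node EX: E={G} ∩ X={G} → {G} (+0)
site 3, node EPX: EX={G} ∪ P={C} → {C,G} (+1)
site 3, node CEPX: C={T} ∪ EPX={C,G} → {C,G,T} (+1)
site 3, node CEPXZ: CEPX={C,G,T} ∩ Z={C} → {C} (+0)
site 3, node CELPXZ: CEPXZ={C} ∪ L={T} → {C,T} (+1)
site 4, node EX: E={C} ∩ X={C} → {C} (+0)
site 4, node EPX: EX={C} ∩ P={C} → {C} (+0)
site 4, node CEPX: C={T} ∪ EPX={C} → {C,T} (+1)
site 4, node CEPXZ: CEPX={C,T} ∩ Z={T} → {T} (+0)
site 4, node CELPXZ: CEPXZ={T} ∪ L={A} → {A,T} (+1)
site 5, node EX: E={G} ∩ X={G} → {G} (+0)
site 5, node EPX: EX={G} ∪ P={A} → {A,G} (+1)
site 5, node CEPX: C={T} ∪ EPX={A,G} → {A,G,T} (+1)
site 5, node CEPXZ: CEPX={A,G,T} ∪ Z={C} → {A,C,G,T} (+1)
site 5, node CELPXZ: CEPXZ={A,C,G,T} ∩ L={T} → {T} (+0)
per-site changes: [3, 1, 4, 3, 2, 3]; total = 16

2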